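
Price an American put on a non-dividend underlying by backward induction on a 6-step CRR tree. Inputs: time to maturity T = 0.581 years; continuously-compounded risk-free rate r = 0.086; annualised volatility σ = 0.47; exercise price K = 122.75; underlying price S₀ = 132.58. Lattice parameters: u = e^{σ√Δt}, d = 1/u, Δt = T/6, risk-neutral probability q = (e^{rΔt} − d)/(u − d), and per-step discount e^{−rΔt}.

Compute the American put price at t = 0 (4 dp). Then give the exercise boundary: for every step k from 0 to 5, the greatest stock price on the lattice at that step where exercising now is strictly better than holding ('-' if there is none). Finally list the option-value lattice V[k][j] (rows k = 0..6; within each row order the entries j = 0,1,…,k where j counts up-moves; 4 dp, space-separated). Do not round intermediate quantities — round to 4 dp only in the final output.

price = 11.5615
boundary = - - - 85.4919 73.8597 85.4919
tree:
11.5615
17.7271 5.3917
26.2599 9.2177 1.5328
37.2581 15.3497 3.0425 0.0000
48.8903 24.6193 6.0392 0.0000 0.0000
58.9399 37.2581 11.9873 0.0000 0.0000 0.0000
67.6220 48.8903 23.7939 0.0000 0.0000 0.0000 0.0000

params: Δt=0.09683 u=1.15749 d=0.86394 q=0.49199 e^(-rΔt)=0.99171
t_6 payoffs: 67.6220 48.8903 23.7939 0.0000 0.0000 0.0000 0.0000
t_5: node(5,0) S=63.8101 payoff=58.9399 vs cont=57.9219 → 58.9399 [stop]  node(5,1) S=85.4919 payoff=37.2581 vs cont=36.2401 → 37.2581 [stop]  node(5,2) S=114.5408 payoff=8.2092 vs cont=11.9873 → 11.9873 [wait]  node(5,3) S=153.4602 payoff=0.0000 vs cont=0.0000 → 0.0000 [wait]  node(5,4) S=205.6038 payoff=0.0000 vs cont=0.0000 → 0.0000 [wait]  node(5,5) S=275.4650 payoff=0.0000 vs cont=0.0000 → 0.0000 [wait]  ⇒ S*(5)=85.4919
t_4: node(4,0) S=73.8597 payoff=48.8903 vs cont=47.8724 → 48.8903 [stop]  node(4,1) S=98.9561 payoff=23.7939 vs cont=24.6193 → 24.6193 [wait]  node(4,2) S=132.5800 payoff=0.0000 vs cont=6.0392 → 6.0392 [wait]  node(4,3) S=177.6288 payoff=0.0000 vs cont=0.0000 → 0.0000 [wait]  node(4,4) S=237.9845 payoff=0.0000 vs cont=0.0000 → 0.0000 [wait]  ⇒ S*(4)=73.8597
t_3: node(3,0) S=85.4919 payoff=37.2581 vs cont=36.6428 → 37.2581 [stop]  node(3,1) S=114.5408 payoff=8.2092 vs cont=15.3497 → 15.3497 [wait]  node(3,2) S=153.4602 payoff=0.0000 vs cont=3.0425 → 3.0425 [wait]  node(3,3) S=205.6038 payoff=0.0000 vs cont=0.0000 → 0.0000 [wait]  ⇒ S*(3)=85.4919
t_2: node(2,0) S=98.9561 payoff=23.7939 vs cont=26.2599 → 26.2599 [wait]  node(2,1) S=132.5800 payoff=0.0000 vs cont=9.2177 → 9.2177 [wait]  node(2,2) S=177.6288 payoff=0.0000 vs cont=1.5328 → 1.5328 [wait]  ⇒ S*(2)=-
t_1: node(1,0) S=114.5408 payoff=8.2092 vs cont=17.7271 → 17.7271 [wait]  node(1,1) S=153.4602 payoff=0.0000 vs cont=5.3917 → 5.3917 [wait]  ⇒ S*(1)=-
t_0: node(0,0) S=132.5800 payoff=0.0000 vs cont=11.5615 → 11.5615 [wait]  ⇒ S*(0)=-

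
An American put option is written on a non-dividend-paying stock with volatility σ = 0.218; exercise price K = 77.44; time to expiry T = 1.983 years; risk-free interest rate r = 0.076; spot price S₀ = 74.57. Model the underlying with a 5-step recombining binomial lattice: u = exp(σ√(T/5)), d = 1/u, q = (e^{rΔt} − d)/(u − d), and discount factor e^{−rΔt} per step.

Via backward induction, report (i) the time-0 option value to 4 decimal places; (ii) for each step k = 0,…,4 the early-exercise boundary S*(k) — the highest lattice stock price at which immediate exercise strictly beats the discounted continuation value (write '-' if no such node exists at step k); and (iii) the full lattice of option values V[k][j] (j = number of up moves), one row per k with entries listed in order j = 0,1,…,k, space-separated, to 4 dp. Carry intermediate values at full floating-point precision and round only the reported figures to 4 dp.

Δt=0.39660  u=1.14716  d=0.87172  q=0.57683  discount=0.97031
step 5 (expiry): payoffs max(K−S,0) = 39.9041 28.0438 12.4359 0.0000 0.0000 0.0000
step 4: (k=4,j=0): S=43.0596, (K−S)⁺=34.3804, hold=32.0810 ⇒ V=34.3804 exercise | (k=4,j=1): S=56.6653, (K−S)⁺=20.7747, hold=18.4754 ⇒ V=20.7747 exercise | (k=4,j=2): S=74.5700, (K−S)⁺=2.8700, hold=5.1063 ⇒ V=5.1063 continue | (k=4,j=3): S=98.1321, (K−S)⁺=0.0000, hold=0.0000 ⇒ V=0.0000 continue | (k=4,j=4): S=129.1392, (K−S)⁺=0.0000, hold=0.0000 ⇒ V=0.0000 continue  boundary S*=56.6653
step 3: (k=3,j=0): S=49.3962, (K−S)⁺=28.0438, hold=25.7444 ⇒ V=28.0438 exercise | (k=3,j=1): S=65.0041, (K−S)⁺=12.4359, hold=11.3882 ⇒ V=12.4359 exercise | (k=3,j=2): S=85.5436, (K−S)⁺=0.0000, hold=2.0967 ⇒ V=2.0967 continue | (k=3,j=3): S=112.5731, (K−S)⁺=0.0000, hold=0.0000 ⇒ V=0.0000 continue  boundary S*=65.0041
step 2: (k=2,j=0): S=56.6653, (K−S)⁺=20.7747, hold=18.4754 ⇒ V=20.7747 exercise | (k=2,j=1): S=74.5700, (K−S)⁺=2.8700, hold=6.2798 ⇒ V=6.2798 continue | (k=2,j=2): S=98.1321, (K−S)⁺=0.0000, hold=0.8609 ⇒ V=0.8609 continue  boundary S*=56.6653
step 1: (k=1,j=0): S=65.0041, (K−S)⁺=12.4359, hold=12.0450 ⇒ V=12.4359 exercise | (k=1,j=1): S=85.5436, (K−S)⁺=0.0000, hold=3.0604 ⇒ V=3.0604 continue  boundary S*=65.0041
step 0: (k=0,j=0): S=74.5700, (K−S)⁺=2.8700, hold=6.8192 ⇒ V=6.8192 continue  boundary S*=-

price = 6.8192
boundary = - 65.0041 56.6653 65.0041 56.6653
tree:
6.8192
12.4359 3.0604
20.7747 6.2798 0.8609
28.0438 12.4359 2.0967 0.0000
34.3804 20.7747 5.1063 0.0000 0.0000
39.9041 28.0438 12.4359 0.0000 0.0000 0.0000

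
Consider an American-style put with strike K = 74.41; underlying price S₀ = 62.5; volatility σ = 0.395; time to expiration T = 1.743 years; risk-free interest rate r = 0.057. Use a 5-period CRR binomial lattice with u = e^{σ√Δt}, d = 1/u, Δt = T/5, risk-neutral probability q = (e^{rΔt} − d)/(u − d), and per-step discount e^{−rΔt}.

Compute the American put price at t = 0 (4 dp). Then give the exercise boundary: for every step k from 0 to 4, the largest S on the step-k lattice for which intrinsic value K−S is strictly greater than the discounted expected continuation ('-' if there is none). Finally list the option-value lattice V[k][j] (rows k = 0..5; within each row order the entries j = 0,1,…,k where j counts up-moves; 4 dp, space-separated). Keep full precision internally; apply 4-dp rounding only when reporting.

price = 17.2062
boundary = - - 39.2022 49.4988 39.2022
tree:
17.2062
25.2039 9.4126
35.2078 15.6079 3.2133
43.3626 24.9112 6.3596 0.0000
49.8210 35.2078 12.5867 0.0000 0.0000
54.9360 43.3626 24.9112 0.0000 0.0000 0.0000

Δt=0.34860  u=1.26266  d=0.79198  q=0.48460  discount=0.98033
step 5 (expiry): payoffs max(K−S,0) = 54.9360 43.3626 24.9112 0.0000 0.0000 0.0000
step 4: (k=4,j=0): S=24.5890, (K−S)⁺=49.8210, hold=48.3571 ⇒ V=49.8210 exercise | (k=4,j=1): S=39.2022, (K−S)⁺=35.2078, hold=33.7439 ⇒ V=35.2078 exercise | (k=4,j=2): S=62.5000, (K−S)⁺=11.9100, hold=12.5867 ⇒ V=12.5867 continue | (k=4,j=3): S=99.6437, (K−S)⁺=0.0000, hold=0.0000 ⇒ V=0.0000 continue | (k=4,j=4): S=158.8620, (K−S)⁺=0.0000, hold=0.0000 ⇒ V=0.0000 continue  boundary S*=39.2022
step 3: (k=3,j=0): S=31.0474, (K−S)⁺=43.3626, hold=41.8987 ⇒ V=43.3626 exercise | (k=3,j=1): S=49.4988, (K−S)⁺=24.9112, hold=23.7687 ⇒ V=24.9112 exercise | (k=3,j=2): S=78.9160, (K−S)⁺=0.0000, hold=6.3596 ⇒ V=6.3596 continue | (k=3,j=3): S=125.8157, (K−S)⁺=0.0000, hold=0.0000 ⇒ V=0.0000 continue  boundary S*=49.4988
step 2: (k=2,j=0): S=39.2022, (K−S)⁺=35.2078, hold=33.7439 ⇒ V=35.2078 exercise | (k=2,j=1): S=62.5000, (K−S)⁺=11.9100, hold=15.6079 ⇒ V=15.6079 continue | (k=2,j=2): S=99.6437, (K−S)⁺=0.0000, hold=3.2133 ⇒ V=3.2133 continue  boundary S*=39.2022
step 1: (k=1,j=0): S=49.4988, (K−S)⁺=24.9112, hold=25.2039 ⇒ V=25.2039 continue | (k=1,j=1): S=78.9160, (K−S)⁺=0.0000, hold=9.4126 ⇒ V=9.4126 continue  boundary S*=-
step 0: (k=0,j=0): S=62.5000, (K−S)⁺=11.9100, hold=17.2062 ⇒ V=17.2062 continue  boundary S*=-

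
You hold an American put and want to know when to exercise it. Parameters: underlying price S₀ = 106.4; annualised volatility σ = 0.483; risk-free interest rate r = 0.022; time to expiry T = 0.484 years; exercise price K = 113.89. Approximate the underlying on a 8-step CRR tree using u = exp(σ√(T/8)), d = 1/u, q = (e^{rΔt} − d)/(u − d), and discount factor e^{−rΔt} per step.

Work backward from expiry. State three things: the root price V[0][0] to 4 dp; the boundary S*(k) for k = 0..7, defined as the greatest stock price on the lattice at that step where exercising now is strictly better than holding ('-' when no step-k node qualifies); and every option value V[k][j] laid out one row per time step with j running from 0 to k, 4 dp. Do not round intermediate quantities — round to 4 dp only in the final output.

price = 18.4157
boundary = - - - - 66.1547 74.5000 83.8979 94.4814
tree:
18.4157
24.5333 11.7307
31.7070 16.7026 6.2887
39.6188 23.0836 9.7228 2.5248
47.7353 30.7922 14.6597 4.3136 0.5620
55.1457 39.3900 21.4107 7.2668 1.0738 0.0000
61.7260 47.7353 29.9921 12.0212 2.0517 0.0000 0.0000
67.5693 55.1457 39.3900 19.4086 3.9201 0.0000 0.0000 0.0000
72.7580 61.7260 47.7353 29.9921 7.4900 0.0000 0.0000 0.0000 0.0000

params: Δt=0.06050 u=1.12615 d=0.88798 q=0.47593 e^(-rΔt)=0.99867
t_8 payoffs: 72.7580 61.7260 47.7353 29.9921 7.4900 0.0000 0.0000 0.0000 0.0000
t_7: node(7,0) S=46.3207 payoff=67.5693 vs cont=67.4178 → 67.5693 [stop]  node(7,1) S=58.7443 payoff=55.1457 vs cont=54.9942 → 55.1457 [stop]  node(7,2) S=74.5000 payoff=39.3900 vs cont=39.2385 → 39.3900 [stop]  node(7,3) S=94.4814 payoff=19.4086 vs cont=19.2571 → 19.4086 [stop]  node(7,4) S=119.8221 payoff=0.0000 vs cont=3.9201 → 3.9201 [wait]  node(7,5) S=151.9593 payoff=0.0000 vs cont=0.0000 → 0.0000 [wait]  node(7,6) S=192.7159 payoff=0.0000 vs cont=0.0000 → 0.0000 [wait]  node(7,7) S=244.4038 payoff=0.0000 vs cont=0.0000 → 0.0000 [wait]  ⇒ S*(7)=94.4814
t_6: node(6,0) S=52.1640 payoff=61.7260 vs cont=61.5746 → 61.7260 [stop]  node(6,1) S=66.1547 payoff=47.7353 vs cont=47.5838 → 47.7353 [stop]  node(6,2) S=83.8979 payoff=29.9921 vs cont=29.8406 → 29.9921 [stop]  node(6,3) S=106.4000 payoff=7.4900 vs cont=12.0212 → 12.0212 [wait]  node(6,4) S=134.9373 payoff=0.0000 vs cont=2.0517 → 2.0517 [wait]  node(6,5) S=171.1285 payoff=0.0000 vs cont=0.0000 → 0.0000 [wait]  node(6,6) S=217.0265 payoff=0.0000 vs cont=0.0000 → 0.0000 [wait]  ⇒ S*(6)=83.8979
t_5: node(5,0) S=58.7443 payoff=55.1457 vs cont=54.9942 → 55.1457 [stop]  node(5,1) S=74.5000 payoff=39.3900 vs cont=39.2385 → 39.3900 [stop]  node(5,2) S=94.4814 payoff=19.4086 vs cont=21.4107 → 21.4107 [wait]  node(5,3) S=119.8221 payoff=0.0000 vs cont=7.2668 → 7.2668 [wait]  node(5,4) S=151.9593 payoff=0.0000 vs cont=1.0738 → 1.0738 [wait]  node(5,5) S=192.7159 payoff=0.0000 vs cont=0.0000 → 0.0000 [wait]  ⇒ S*(5)=74.5000
t_4: node(4,0) S=66.1547 payoff=47.7353 vs cont=47.5838 → 47.7353 [stop]  node(4,1) S=83.8979 payoff=29.9921 vs cont=30.7922 → 30.7922 [wait]  node(4,2) S=106.4000 payoff=7.4900 vs cont=14.6597 → 14.6597 [wait]  node(4,3) S=134.9373 payoff=0.0000 vs cont=4.3136 → 4.3136 [wait]  node(4,4) S=171.1285 payoff=0.0000 vs cont=0.5620 → 0.5620 [wait]  ⇒ S*(4)=66.1547
t_3: node(3,0) S=74.5000 payoff=39.3900 vs cont=39.6188 → 39.6188 [wait]  node(3,1) S=94.4814 payoff=19.4086 vs cont=23.0836 → 23.0836 [wait]  node(3,2) S=119.8221 payoff=0.0000 vs cont=9.7228 → 9.7228 [wait]  node(3,3) S=151.9593 payoff=0.0000 vs cont=2.5248 → 2.5248 [wait]  ⇒ S*(3)=-
t_2: node(2,0) S=83.8979 payoff=29.9921 vs cont=31.7070 → 31.7070 [wait]  node(2,1) S=106.4000 payoff=7.4900 vs cont=16.7026 → 16.7026 [wait]  node(2,2) S=134.9373 payoff=0.0000 vs cont=6.2887 → 6.2887 [wait]  ⇒ S*(2)=-
t_1: node(1,0) S=94.4814 payoff=19.4086 vs cont=24.5333 → 24.5333 [wait]  node(1,1) S=119.8221 payoff=0.0000 vs cont=11.7307 → 11.7307 [wait]  ⇒ S*(1)=-
t_0: node(0,0) S=106.4000 payoff=7.4900 vs cont=18.4157 → 18.4157 [wait]  ⇒ S*(0)=-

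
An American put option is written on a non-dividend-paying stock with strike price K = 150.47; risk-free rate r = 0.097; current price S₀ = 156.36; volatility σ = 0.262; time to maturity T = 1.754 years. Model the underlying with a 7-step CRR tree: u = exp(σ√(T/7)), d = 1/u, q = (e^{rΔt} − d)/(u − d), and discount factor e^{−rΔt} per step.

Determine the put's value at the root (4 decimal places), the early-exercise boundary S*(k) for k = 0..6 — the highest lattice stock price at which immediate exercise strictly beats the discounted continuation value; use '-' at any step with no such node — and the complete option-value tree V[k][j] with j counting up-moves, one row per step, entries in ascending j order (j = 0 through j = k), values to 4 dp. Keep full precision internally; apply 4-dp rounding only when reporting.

params: Δt=0.25057 u=1.14014 d=0.87709 q=0.56079 e^(-rΔt)=0.97599
t_7 payoffs: 88.0358 69.3108 44.9699 13.3288 0.0000 0.0000 0.0000 0.0000
t_6: node(6,0) S=71.1837 payoff=79.2863 vs cont=75.6732 → 79.2863 [stop]  node(6,1) S=92.5327 payoff=57.9373 vs cont=54.3241 → 57.9373 [stop]  node(6,2) S=120.2847 payoff=30.1853 vs cont=26.5721 → 30.1853 [stop]  node(6,3) S=156.3600 payoff=0.0000 vs cont=5.7136 → 5.7136 [wait]  node(6,4) S=203.2548 payoff=0.0000 vs cont=0.0000 → 0.0000 [wait]  node(6,5) S=264.2140 payoff=0.0000 vs cont=0.0000 → 0.0000 [wait]  node(6,6) S=343.4559 payoff=0.0000 vs cont=0.0000 → 0.0000 [wait]  ⇒ S*(6)=120.2847
t_5: node(5,0) S=81.1592 payoff=69.3108 vs cont=65.6976 → 69.3108 [stop]  node(5,1) S=105.5001 payoff=44.9699 vs cont=41.3567 → 44.9699 [stop]  node(5,2) S=137.1412 payoff=13.3288 vs cont=16.0665 → 16.0665 [wait]  node(5,3) S=178.2720 payoff=0.0000 vs cont=2.4492 → 2.4492 [wait]  node(5,4) S=231.7386 payoff=0.0000 vs cont=0.0000 → 0.0000 [wait]  node(5,5) S=301.2406 payoff=0.0000 vs cont=0.0000 → 0.0000 [wait]  ⇒ S*(5)=105.5001
t_4: node(4,0) S=92.5327 payoff=57.9373 vs cont=54.3241 → 57.9373 [stop]  node(4,1) S=120.2847 payoff=30.1853 vs cont=28.0705 → 30.1853 [stop]  node(4,2) S=156.3600 payoff=0.0000 vs cont=8.2276 → 8.2276 [wait]  node(4,3) S=203.2548 payoff=0.0000 vs cont=1.0499 → 1.0499 [wait]  node(4,4) S=264.2140 payoff=0.0000 vs cont=0.0000 → 0.0000 [wait]  ⇒ S*(4)=120.2847
t_3: node(3,0) S=105.5001 payoff=44.9699 vs cont=41.3567 → 44.9699 [stop]  node(3,1) S=137.1412 payoff=13.3288 vs cont=17.4425 → 17.4425 [wait]  node(3,2) S=178.2720 payoff=0.0000 vs cont=4.1015 → 4.1015 [wait]  node(3,3) S=231.7386 payoff=0.0000 vs cont=0.4500 → 0.4500 [wait]  ⇒ S*(3)=105.5001
t_2: node(2,0) S=120.2847 payoff=30.1853 vs cont=28.8237 → 30.1853 [stop]  node(2,1) S=156.3600 payoff=0.0000 vs cont=9.7218 → 9.7218 [wait]  node(2,2) S=203.2548 payoff=0.0000 vs cont=2.0045 → 2.0045 [wait]  ⇒ S*(2)=120.2847
t_1: node(1,0) S=137.1412 payoff=13.3288 vs cont=18.2603 → 18.2603 [wait]  node(1,1) S=178.2720 payoff=0.0000 vs cont=5.2645 → 5.2645 [wait]  ⇒ S*(1)=-
t_0: node(0,0) S=156.3600 payoff=0.0000 vs cont=10.7089 → 10.7089 [wait]  ⇒ S*(0)=-

price = 10.7089
boundary = - - 120.2847 105.5001 120.2847 105.5001 120.2847
tree:
10.7089
18.2603 5.2645
30.1853 9.7218 2.0045
44.9699 17.4425 4.1015 0.4500
57.9373 30.1853 8.2276 1.0499 0.0000
69.3108 44.9699 16.0665 2.4492 0.0000 0.0000
79.2863 57.9373 30.1853 5.7136 0.0000 0.0000 0.0000
88.0358 69.3108 44.9699 13.3288 0.0000 0.0000 0.0000 0.0000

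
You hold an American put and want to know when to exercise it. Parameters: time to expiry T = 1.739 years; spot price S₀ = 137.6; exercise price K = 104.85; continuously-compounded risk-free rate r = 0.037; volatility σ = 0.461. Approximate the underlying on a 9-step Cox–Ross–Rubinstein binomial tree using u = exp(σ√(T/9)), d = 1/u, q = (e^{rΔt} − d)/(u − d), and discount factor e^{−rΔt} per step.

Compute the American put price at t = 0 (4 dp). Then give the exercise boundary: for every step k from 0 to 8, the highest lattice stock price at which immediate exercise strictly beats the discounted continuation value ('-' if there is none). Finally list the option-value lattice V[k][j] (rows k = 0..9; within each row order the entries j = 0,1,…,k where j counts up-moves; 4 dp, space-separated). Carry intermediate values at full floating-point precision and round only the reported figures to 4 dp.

price = 12.8427
boundary = - - - - - 49.9559 61.1777 49.9559 61.1777
tree:
12.8427
18.2612 6.8580
25.2926 10.5198 2.7856
33.9779 15.7720 4.6891 0.6567
44.0626 22.9943 7.7744 1.2412 0.0000
54.8941 32.3819 12.6373 2.3458 0.0000 0.0000
64.0575 43.6723 19.9981 4.4334 0.0000 0.0000 0.0000
71.5400 54.8941 30.4516 8.3790 0.0000 0.0000 0.0000 0.0000
77.6501 64.0575 43.6723 15.8361 0.0000 0.0000 0.0000 0.0000 0.0000
82.6393 71.5400 54.8941 29.9297 0.0000 0.0000 0.0000 0.0000 0.0000 0.0000

params: Δt=0.19322 u=1.22463 d=0.81657 q=0.46709 e^(-rΔt)=0.99288
t_9 payoffs: 82.6393 71.5400 54.8941 29.9297 0.0000 0.0000 0.0000 0.0000 0.0000 0.0000
t_8: node(8,0) S=27.1999 payoff=77.6501 vs cont=76.9031 → 77.6501 [stop]  node(8,1) S=40.7925 payoff=64.0575 vs cont=63.3105 → 64.0575 [stop]  node(8,2) S=61.1777 payoff=43.6723 vs cont=42.9254 → 43.6723 [stop]  node(8,3) S=91.7499 payoff=13.1001 vs cont=15.8361 → 15.8361 [wait]  node(8,4) S=137.6000 payoff=0.0000 vs cont=0.0000 → 0.0000 [wait]  node(8,5) S=206.3626 payoff=0.0000 vs cont=0.0000 → 0.0000 [wait]  node(8,6) S=309.4879 payoff=0.0000 vs cont=0.0000 → 0.0000 [wait]  node(8,7) S=464.1477 payoff=0.0000 vs cont=0.0000 → 0.0000 [wait]  node(8,8) S=696.0955 payoff=0.0000 vs cont=0.0000 → 0.0000 [wait]  ⇒ S*(8)=61.1777
t_7: node(7,0) S=33.3100 payoff=71.5400 vs cont=70.7931 → 71.5400 [stop]  node(7,1) S=49.9559 payoff=54.8941 vs cont=54.1472 → 54.8941 [stop]  node(7,2) S=74.9203 payoff=29.9297 vs cont=30.4516 → 30.4516 [wait]  node(7,3) S=112.3601 payoff=0.0000 vs cont=8.3790 → 8.3790 [wait]  node(7,4) S=168.5096 payoff=0.0000 vs cont=0.0000 → 0.0000 [wait]  node(7,5) S=252.7187 payoff=0.0000 vs cont=0.0000 → 0.0000 [wait]  node(7,6) S=379.0094 payoff=0.0000 vs cont=0.0000 → 0.0000 [wait]  node(7,7) S=568.4111 payoff=0.0000 vs cont=0.0000 → 0.0000 [wait]  ⇒ S*(7)=49.9559
t_6: node(6,0) S=40.7925 payoff=64.0575 vs cont=63.3105 → 64.0575 [stop]  node(6,1) S=61.1777 payoff=43.6723 vs cont=43.1674 → 43.6723 [stop]  node(6,2) S=91.7499 payoff=13.1001 vs cont=19.9981 → 19.9981 [wait]  node(6,3) S=137.6000 payoff=0.0000 vs cont=4.4334 → 4.4334 [wait]  node(6,4) S=206.3626 payoff=0.0000 vs cont=0.0000 → 0.0000 [wait]  node(6,5) S=309.4879 payoff=0.0000 vs cont=0.0000 → 0.0000 [wait]  node(6,6) S=464.1477 payoff=0.0000 vs cont=0.0000 → 0.0000 [wait]  ⇒ S*(6)=61.1777
t_5: node(5,0) S=49.9559 payoff=54.8941 vs cont=54.1472 → 54.8941 [stop]  node(5,1) S=74.9203 payoff=29.9297 vs cont=32.3819 → 32.3819 [wait]  node(5,2) S=112.3601 payoff=0.0000 vs cont=12.6373 → 12.6373 [wait]  node(5,3) S=168.5096 payoff=0.0000 vs cont=2.3458 → 2.3458 [wait]  node(5,4) S=252.7187 payoff=0.0000 vs cont=0.0000 → 0.0000 [wait]  node(5,5) S=379.0094 payoff=0.0000 vs cont=0.0000 → 0.0000 [wait]  ⇒ S*(5)=49.9559
t_4: node(4,0) S=61.1777 payoff=43.6723 vs cont=44.0626 → 44.0626 [wait]  node(4,1) S=91.7499 payoff=13.1001 vs cont=22.9943 → 22.9943 [wait]  node(4,2) S=137.6000 payoff=0.0000 vs cont=7.7744 → 7.7744 [wait]  node(4,3) S=206.3626 payoff=0.0000 vs cont=1.2412 → 1.2412 [wait]  node(4,4) S=309.4879 payoff=0.0000 vs cont=0.0000 → 0.0000 [wait]  ⇒ S*(4)=-
t_3: node(3,0) S=74.9203 payoff=29.9297 vs cont=33.9779 → 33.9779 [wait]  node(3,1) S=112.3601 payoff=0.0000 vs cont=15.7720 → 15.7720 [wait]  node(3,2) S=168.5096 payoff=0.0000 vs cont=4.6891 → 4.6891 [wait]  node(3,3) S=252.7187 payoff=0.0000 vs cont=0.6567 → 0.6567 [wait]  ⇒ S*(3)=-
t_2: node(2,0) S=91.7499 payoff=13.1001 vs cont=25.2926 → 25.2926 [wait]  node(2,1) S=137.6000 payoff=0.0000 vs cont=10.5198 → 10.5198 [wait]  node(2,2) S=206.3626 payoff=0.0000 vs cont=2.7856 → 2.7856 [wait]  ⇒ S*(2)=-
t_1: node(1,0) S=112.3601 payoff=0.0000 vs cont=18.2612 → 18.2612 [wait]  node(1,1) S=168.5096 payoff=0.0000 vs cont=6.8580 → 6.8580 [wait]  ⇒ S*(1)=-
t_0: node(0,0) S=137.6000 payoff=0.0000 vs cont=12.8427 → 12.8427 [wait]  ⇒ S*(0)=-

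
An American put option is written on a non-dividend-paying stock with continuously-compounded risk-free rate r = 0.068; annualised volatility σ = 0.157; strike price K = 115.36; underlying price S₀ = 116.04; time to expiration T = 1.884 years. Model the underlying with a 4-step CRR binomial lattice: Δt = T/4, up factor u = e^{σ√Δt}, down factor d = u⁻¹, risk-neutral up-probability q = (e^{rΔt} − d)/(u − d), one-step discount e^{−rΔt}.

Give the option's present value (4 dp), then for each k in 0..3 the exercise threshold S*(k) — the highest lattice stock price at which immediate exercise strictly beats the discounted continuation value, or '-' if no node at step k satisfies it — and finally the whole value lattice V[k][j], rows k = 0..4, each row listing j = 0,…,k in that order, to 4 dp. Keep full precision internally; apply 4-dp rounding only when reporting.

Δt=0.47100, u=1.11377, d=0.89785, q=0.62383, disc=e^(-rΔt)=0.96848
k=4 terminal: V=max(K-S,0) → 39.9498 21.8154 0.0000 0.0000 0.0000
k=3: j=0 S=83.9894 intr=31.3706 cont=27.7344 V=31.3706[EX]; j=1 S=104.1869 intr=11.1731 cont=7.9477 V=11.1731[EX]; j=2 S=129.2416 intr=0.0000 cont=0.0000 V=0.0000[hold]; j=3 S=160.3213 intr=0.0000 cont=0.0000 V=0.0000[hold]  S*(3)=104.1869
k=2: j=0 S=93.5446 intr=21.8154 cont=18.1792 V=21.8154[EX]; j=1 S=116.0400 intr=0.0000 cont=4.0705 V=4.0705[hold]; j=2 S=143.9450 intr=0.0000 cont=0.0000 V=0.0000[hold]  S*(2)=93.5446
k=1: j=0 S=104.1869 intr=11.1731 cont=10.4069 V=11.1731[EX]; j=1 S=129.2416 intr=0.0000 cont=1.4830 V=1.4830[hold]  S*(1)=104.1869
k=0: j=0 S=116.0400 intr=0.0000 cont=4.9665 V=4.9665[hold]  S*(0)=-

price = 4.9665
boundary = - 104.1869 93.5446 104.1869
tree:
4.9665
11.1731 1.4830
21.8154 4.0705 0.0000
31.3706 11.1731 0.0000 0.0000
39.9498 21.8154 0.0000 0.0000 0.0000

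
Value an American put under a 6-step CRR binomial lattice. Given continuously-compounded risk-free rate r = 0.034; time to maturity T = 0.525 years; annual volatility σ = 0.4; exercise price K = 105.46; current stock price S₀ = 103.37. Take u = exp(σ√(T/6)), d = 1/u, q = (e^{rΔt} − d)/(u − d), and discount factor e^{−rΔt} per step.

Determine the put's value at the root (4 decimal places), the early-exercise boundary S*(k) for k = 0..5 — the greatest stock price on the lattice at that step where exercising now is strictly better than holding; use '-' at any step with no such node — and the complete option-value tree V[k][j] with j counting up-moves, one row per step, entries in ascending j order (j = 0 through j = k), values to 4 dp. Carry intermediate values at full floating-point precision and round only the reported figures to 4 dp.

params: Δt=0.08750 u=1.12561 d=0.88841 q=0.48302 e^(-rΔt)=0.99703
t_6 payoffs: 54.6352 41.0655 23.8729 2.0900 0.0000 0.0000 0.0000
t_5: node(5,0) S=57.2087 payoff=48.2513 vs cont=47.9380 → 48.2513 [stop]  node(5,1) S=72.4829 payoff=32.9771 vs cont=32.6639 → 32.9771 [stop]  node(5,2) S=91.8350 payoff=13.6250 vs cont=13.3118 → 13.6250 [stop]  node(5,3) S=116.3539 payoff=0.0000 vs cont=1.0773 → 1.0773 [wait]  node(5,4) S=147.4191 payoff=0.0000 vs cont=0.0000 → 0.0000 [wait]  node(5,5) S=186.7784 payoff=0.0000 vs cont=0.0000 → 0.0000 [wait]  ⇒ S*(5)=91.8350
t_4: node(4,0) S=64.3945 payoff=41.0655 vs cont=40.7522 → 41.0655 [stop]  node(4,1) S=81.5871 payoff=23.8729 vs cont=23.5596 → 23.8729 [stop]  node(4,2) S=103.3700 payoff=2.0900 vs cont=7.5418 → 7.5418 [wait]  node(4,3) S=130.9686 payoff=0.0000 vs cont=0.5553 → 0.5553 [wait]  node(4,4) S=165.9358 payoff=0.0000 vs cont=0.0000 → 0.0000 [wait]  ⇒ S*(4)=81.5871
t_3: node(3,0) S=72.4829 payoff=32.9771 vs cont=32.6639 → 32.9771 [stop]  node(3,1) S=91.8350 payoff=13.6250 vs cont=15.9372 → 15.9372 [wait]  node(3,2) S=116.3539 payoff=0.0000 vs cont=4.1548 → 4.1548 [wait]  node(3,3) S=147.4191 payoff=0.0000 vs cont=0.2862 → 0.2862 [wait]  ⇒ S*(3)=72.4829
t_2: node(2,0) S=81.5871 payoff=23.8729 vs cont=24.6731 → 24.6731 [wait]  node(2,1) S=103.3700 payoff=2.0900 vs cont=10.2157 → 10.2157 [wait]  node(2,2) S=130.9686 payoff=0.0000 vs cont=2.2794 → 2.2794 [wait]  ⇒ S*(2)=-
t_1: node(1,0) S=91.8350 payoff=13.6250 vs cont=17.6374 → 17.6374 [wait]  node(1,1) S=116.3539 payoff=0.0000 vs cont=6.3634 → 6.3634 [wait]  ⇒ S*(1)=-
t_0: node(0,0) S=103.3700 payoff=2.0900 vs cont=12.1557 → 12.1557 [wait]  ⇒ S*(0)=-

price = 12.1557
boundary = - - - 72.4829 81.5871 91.8350
tree:
12.1557
17.6374 6.3634
24.6731 10.2157 2.2794
32.9771 15.9372 4.1548 0.2862
41.0655 23.8729 7.5418 0.5553 0.0000
48.2513 32.9771 13.6250 1.0773 0.0000 0.0000
54.6352 41.0655 23.8729 2.0900 0.0000 0.0000 0.0000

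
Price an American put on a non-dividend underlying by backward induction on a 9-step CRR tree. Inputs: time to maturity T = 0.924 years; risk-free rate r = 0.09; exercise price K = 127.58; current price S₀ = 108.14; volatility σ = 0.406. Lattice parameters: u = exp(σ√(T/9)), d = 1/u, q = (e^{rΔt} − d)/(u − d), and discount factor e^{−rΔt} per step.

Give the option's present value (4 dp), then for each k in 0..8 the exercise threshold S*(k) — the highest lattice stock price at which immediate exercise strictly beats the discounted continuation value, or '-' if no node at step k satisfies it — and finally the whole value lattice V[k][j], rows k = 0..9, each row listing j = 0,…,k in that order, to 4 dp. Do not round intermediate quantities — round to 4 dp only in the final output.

Δt=0.10267  u=1.13893  d=0.87802  q=0.50310  discount=0.99080
step 9 (expiry): payoffs max(K−S,0) = 94.0438 84.0782 71.1511 54.3826 32.6312 4.4161 0.0000 0.0000 0.0000 0.0000
step 8: (k=8,j=0): S=38.1954, (K−S)⁺=89.3846, hold=88.2112 ⇒ V=89.3846 exercise | (k=8,j=1): S=49.5455, (K−S)⁺=78.0345, hold=76.8610 ⇒ V=78.0345 exercise | (k=8,j=2): S=64.2686, (K−S)⁺=63.3114, hold=62.1380 ⇒ V=63.3114 exercise | (k=8,j=3): S=83.3667, (K−S)⁺=44.2133, hold=43.0399 ⇒ V=44.2133 exercise | (k=8,j=4): S=108.1400, (K−S)⁺=19.4400, hold=18.2666 ⇒ V=19.4400 exercise | (k=8,j=5): S=140.2750, (K−S)⁺=0.0000, hold=2.1742 ⇒ V=2.1742 continue | (k=8,j=6): S=181.9593, (K−S)⁺=0.0000, hold=0.0000 ⇒ V=0.0000 continue | (k=8,j=7): S=236.0305, (K−S)⁺=0.0000, hold=0.0000 ⇒ V=0.0000 continue | (k=8,j=8): S=306.1696, (K−S)⁺=0.0000, hold=0.0000 ⇒ V=0.0000 continue  boundary S*=108.1400
step 7: (k=7,j=0): S=43.5018, (K−S)⁺=84.0782, hold=82.9047 ⇒ V=84.0782 exercise | (k=7,j=1): S=56.4289, (K−S)⁺=71.1511, hold=69.9777 ⇒ V=71.1511 exercise | (k=7,j=2): S=73.1974, (K−S)⁺=54.3826, hold=53.2092 ⇒ V=54.3826 exercise | (k=7,j=3): S=94.9488, (K−S)⁺=32.6312, hold=31.4578 ⇒ V=32.6312 exercise | (k=7,j=4): S=123.1639, (K−S)⁺=4.4161, hold=10.6546 ⇒ V=10.6546 continue | (k=7,j=5): S=159.7634, (K−S)⁺=0.0000, hold=1.0704 ⇒ V=1.0704 continue | (k=7,j=6): S=207.2388, (K−S)⁺=0.0000, hold=0.0000 ⇒ V=0.0000 continue | (k=7,j=7): S=268.8222, (K−S)⁺=0.0000, hold=0.0000 ⇒ V=0.0000 continue  boundary S*=94.9488
step 6: (k=6,j=0): S=49.5455, (K−S)⁺=78.0345, hold=76.8610 ⇒ V=78.0345 exercise | (k=6,j=1): S=64.2686, (K−S)⁺=63.3114, hold=62.1380 ⇒ V=63.3114 exercise | (k=6,j=2): S=83.3667, (K−S)⁺=44.2133, hold=43.0399 ⇒ V=44.2133 exercise | (k=6,j=3): S=108.1400, (K−S)⁺=19.4400, hold=21.3763 ⇒ V=21.3763 continue | (k=6,j=4): S=140.2750, (K−S)⁺=0.0000, hold=5.7791 ⇒ V=5.7791 continue | (k=6,j=5): S=181.9593, (K−S)⁺=0.0000, hold=0.5270 ⇒ V=0.5270 continue | (k=6,j=6): S=236.0305, (K−S)⁺=0.0000, hold=0.0000 ⇒ V=0.0000 continue  boundary S*=83.3667
step 5: (k=5,j=0): S=56.4289, (K−S)⁺=71.1511, hold=69.9777 ⇒ V=71.1511 exercise | (k=5,j=1): S=73.1974, (K−S)⁺=54.3826, hold=53.2092 ⇒ V=54.3826 exercise | (k=5,j=2): S=94.9488, (K−S)⁺=32.6312, hold=32.4230 ⇒ V=32.6312 exercise | (k=5,j=3): S=123.1639, (K−S)⁺=4.4161, hold=13.4049 ⇒ V=13.4049 continue | (k=5,j=4): S=159.7634, (K−S)⁺=0.0000, hold=3.1079 ⇒ V=3.1079 continue | (k=5,j=5): S=207.2388, (K−S)⁺=0.0000, hold=0.2595 ⇒ V=0.2595 continue  boundary S*=94.9488
step 4: (k=4,j=0): S=64.2686, (K−S)⁺=63.3114, hold=62.1380 ⇒ V=63.3114 exercise | (k=4,j=1): S=83.3667, (K−S)⁺=44.2133, hold=43.0399 ⇒ V=44.2133 exercise | (k=4,j=2): S=108.1400, (K−S)⁺=19.4400, hold=22.7473 ⇒ V=22.7473 continue | (k=4,j=3): S=140.2750, (K−S)⁺=0.0000, hold=8.1488 ⇒ V=8.1488 continue | (k=4,j=4): S=181.9593, (K−S)⁺=0.0000, hold=1.6595 ⇒ V=1.6595 continue  boundary S*=83.3667
step 3: (k=3,j=0): S=73.1974, (K−S)⁺=54.3826, hold=53.2092 ⇒ V=54.3826 exercise | (k=3,j=1): S=94.9488, (K−S)⁺=32.6312, hold=33.1064 ⇒ V=33.1064 continue | (k=3,j=2): S=123.1639, (K−S)⁺=4.4161, hold=15.2611 ⇒ V=15.2611 continue | (k=3,j=3): S=159.7634, (K−S)⁺=0.0000, hold=4.8391 ⇒ V=4.8391 continue  boundary S*=73.1974
step 2: (k=2,j=0): S=83.3667, (K−S)⁺=44.2133, hold=43.2768 ⇒ V=44.2133 exercise | (k=2,j=1): S=108.1400, (K−S)⁺=19.4400, hold=23.9065 ⇒ V=23.9065 continue | (k=2,j=2): S=140.2750, (K−S)⁺=0.0000, hold=9.9256 ⇒ V=9.9256 continue  boundary S*=83.3667
step 1: (k=1,j=0): S=94.9488, (K−S)⁺=32.6312, hold=33.6842 ⇒ V=33.6842 continue | (k=1,j=1): S=123.1639, (K−S)⁺=4.4161, hold=16.7175 ⇒ V=16.7175 continue  boundary S*=-
step 0: (k=0,j=0): S=108.1400, (K−S)⁺=19.4400, hold=24.9169 ⇒ V=24.9169 continue  boundary S*=-

price = 24.9169
boundary = - - 83.3667 73.1974 83.3667 94.9488 83.3667 94.9488 108.1400
tree:
24.9169
33.6842 16.7175
44.2133 23.9065 9.9256
54.3826 33.1064 15.2611 4.8391
63.3114 44.2133 22.7473 8.1488 1.6595
71.1511 54.3826 32.6312 13.4049 3.1079 0.2595
78.0345 63.3114 44.2133 21.3763 5.7791 0.5270 0.0000
84.0782 71.1511 54.3826 32.6312 10.6546 1.0704 0.0000 0.0000
89.3846 78.0345 63.3114 44.2133 19.4400 2.1742 0.0000 0.0000 0.0000
94.0438 84.0782 71.1511 54.3826 32.6312 4.4161 0.0000 0.0000 0.0000 0.0000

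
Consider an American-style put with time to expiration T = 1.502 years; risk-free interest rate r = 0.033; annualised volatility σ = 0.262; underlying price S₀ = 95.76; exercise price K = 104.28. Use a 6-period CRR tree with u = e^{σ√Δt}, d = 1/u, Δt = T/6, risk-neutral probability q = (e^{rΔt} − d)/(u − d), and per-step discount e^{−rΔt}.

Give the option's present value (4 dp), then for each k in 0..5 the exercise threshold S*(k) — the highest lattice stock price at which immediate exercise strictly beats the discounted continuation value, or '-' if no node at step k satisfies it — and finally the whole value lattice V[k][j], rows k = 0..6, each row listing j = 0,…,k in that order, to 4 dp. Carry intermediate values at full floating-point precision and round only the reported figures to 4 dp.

price = 15.4683
boundary = - - 73.6755 64.6238 73.6755 83.9950
tree:
15.4683
22.1705 8.9918
30.6045 14.0654 4.0439
39.6562 21.2366 7.0944 1.0463
47.5958 30.6045 12.1778 2.1050 0.0000
54.5599 39.6562 20.2850 4.2349 0.0000 0.0000
60.6685 47.5958 30.6045 8.5200 0.0000 0.0000 0.0000

params: Δt=0.25033 u=1.14007 d=0.87714 q=0.49882 e^(-rΔt)=0.99177
t_6 payoffs: 60.6685 47.5958 30.6045 8.5200 0.0000 0.0000 0.0000
t_5: node(5,0) S=49.7201 payoff=54.5599 vs cont=53.7020 → 54.5599 [stop]  node(5,1) S=64.6238 payoff=39.6562 vs cont=38.7983 → 39.6562 [stop]  node(5,2) S=83.9950 payoff=20.2850 vs cont=19.4271 → 20.2850 [stop]  node(5,3) S=109.1728 payoff=0.0000 vs cont=4.2349 → 4.2349 [wait]  node(5,4) S=141.8978 payoff=0.0000 vs cont=0.0000 → 0.0000 [wait]  node(5,5) S=184.4321 payoff=0.0000 vs cont=0.0000 → 0.0000 [wait]  ⇒ S*(5)=83.9950
t_4: node(4,0) S=56.6842 payoff=47.5958 vs cont=46.7379 → 47.5958 [stop]  node(4,1) S=73.6755 payoff=30.6045 vs cont=29.7466 → 30.6045 [stop]  node(4,2) S=95.7600 payoff=8.5200 vs cont=12.1778 → 12.1778 [wait]  node(4,3) S=124.4644 payoff=0.0000 vs cont=2.1050 → 2.1050 [wait]  node(4,4) S=161.7730 payoff=0.0000 vs cont=0.0000 → 0.0000 [wait]  ⇒ S*(4)=73.6755
t_3: node(3,0) S=64.6238 payoff=39.6562 vs cont=38.7983 → 39.6562 [stop]  node(3,1) S=83.9950 payoff=20.2850 vs cont=21.2366 → 21.2366 [wait]  node(3,2) S=109.1728 payoff=0.0000 vs cont=7.0944 → 7.0944 [wait]  node(3,3) S=141.8978 payoff=0.0000 vs cont=1.0463 → 1.0463 [wait]  ⇒ S*(3)=64.6238
t_2: node(2,0) S=73.6755 payoff=30.6045 vs cont=30.2174 → 30.6045 [stop]  node(2,1) S=95.7600 payoff=8.5200 vs cont=14.0654 → 14.0654 [wait]  node(2,2) S=124.4644 payoff=0.0000 vs cont=4.0439 → 4.0439 [wait]  ⇒ S*(2)=73.6755
t_1: node(1,0) S=83.9950 payoff=20.2850 vs cont=22.1705 → 22.1705 [wait]  node(1,1) S=109.1728 payoff=0.0000 vs cont=8.9918 → 8.9918 [wait]  ⇒ S*(1)=-
t_0: node(0,0) S=95.7600 payoff=8.5200 vs cont=15.4683 → 15.4683 [wait]  ⇒ S*(0)=-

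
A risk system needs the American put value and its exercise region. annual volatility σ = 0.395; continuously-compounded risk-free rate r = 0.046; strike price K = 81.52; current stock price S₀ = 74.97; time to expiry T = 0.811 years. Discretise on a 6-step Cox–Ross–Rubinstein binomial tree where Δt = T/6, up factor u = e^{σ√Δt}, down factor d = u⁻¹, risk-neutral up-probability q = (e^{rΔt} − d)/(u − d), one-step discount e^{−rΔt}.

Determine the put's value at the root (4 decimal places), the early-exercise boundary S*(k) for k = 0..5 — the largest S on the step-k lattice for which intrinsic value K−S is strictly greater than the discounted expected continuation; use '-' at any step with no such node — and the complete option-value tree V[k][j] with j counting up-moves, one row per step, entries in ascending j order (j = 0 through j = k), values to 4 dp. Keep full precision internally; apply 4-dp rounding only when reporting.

Δt=0.13517, u=1.15630, d=0.86483, q=0.48516, disc=e^(-rΔt)=0.99380
k=6 terminal: V=max(K-S,0) → 50.1530 39.5816 25.4476 6.5500 0.0000 0.0000 0.0000
k=5: j=0 S=36.2696 intr=45.2504 cont=44.7451 V=45.2504[EX]; j=1 S=48.4932 intr=33.0268 cont=32.5216 V=33.0268[EX]; j=2 S=64.8363 intr=16.6837 cont=16.1784 V=16.6837[EX]; j=3 S=86.6875 intr=0.0000 cont=3.3513 V=3.3513[hold]; j=4 S=115.9030 intr=0.0000 cont=0.0000 V=0.0000[hold]; j=5 S=154.9647 intr=0.0000 cont=0.0000 V=0.0000[hold]  S*(5)=64.8363
k=4: j=0 S=41.9384 intr=39.5816 cont=39.0764 V=39.5816[EX]; j=1 S=56.0724 intr=25.4476 cont=24.9423 V=25.4476[EX]; j=2 S=74.9700 intr=6.5500 cont=10.1521 V=10.1521[hold]; j=3 S=100.2364 intr=0.0000 cont=1.7147 V=1.7147[hold]; j=4 S=134.0182 intr=0.0000 cont=0.0000 V=0.0000[hold]  S*(4)=56.0724
k=3: j=0 S=48.4932 intr=33.0268 cont=32.5216 V=33.0268[EX]; j=1 S=64.8363 intr=16.6837 cont=17.9151 V=17.9151[hold]; j=2 S=86.6875 intr=0.0000 cont=6.0211 V=6.0211[hold]; j=3 S=115.9030 intr=0.0000 cont=0.8773 V=0.8773[hold]  S*(3)=48.4932
k=2: j=0 S=56.0724 intr=25.4476 cont=25.5360 V=25.5360[hold]; j=1 S=74.9700 intr=6.5500 cont=12.0694 V=12.0694[hold]; j=2 S=100.2364 intr=0.0000 cont=3.5037 V=3.5037[hold]  S*(2)=-
k=1: j=0 S=64.8363 intr=16.6837 cont=18.8848 V=18.8848[hold]; j=1 S=86.6875 intr=0.0000 cont=7.8646 V=7.8646[hold]  S*(1)=-
k=0: j=0 S=74.9700 intr=6.5500 cont=13.4544 V=13.4544[hold]  S*(0)=-

price = 13.4544
boundary = - - - 48.4932 56.0724 64.8363
tree:
13.4544
18.8848 7.8646
25.5360 12.0694 3.5037
33.0268 17.9151 6.0211 0.8773
39.5816 25.4476 10.1521 1.7147 0.0000
45.2504 33.0268 16.6837 3.3513 0.0000 0.0000
50.1530 39.5816 25.4476 6.5500 0.0000 0.0000 0.0000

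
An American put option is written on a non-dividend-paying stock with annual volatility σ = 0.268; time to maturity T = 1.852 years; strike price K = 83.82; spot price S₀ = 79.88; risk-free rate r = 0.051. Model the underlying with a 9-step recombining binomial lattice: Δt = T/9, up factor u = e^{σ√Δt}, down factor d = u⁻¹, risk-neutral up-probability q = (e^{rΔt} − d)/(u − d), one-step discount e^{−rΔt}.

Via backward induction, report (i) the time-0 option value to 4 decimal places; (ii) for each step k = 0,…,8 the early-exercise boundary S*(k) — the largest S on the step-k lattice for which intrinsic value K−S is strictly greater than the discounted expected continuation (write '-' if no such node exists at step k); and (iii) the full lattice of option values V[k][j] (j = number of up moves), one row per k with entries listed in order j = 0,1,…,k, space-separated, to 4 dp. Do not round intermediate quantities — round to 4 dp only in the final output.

price = 10.7676
boundary = - - - 55.4682 62.6386 55.4682 62.6386 55.4682 62.6386
tree:
10.7676
15.3517 6.6361
21.2213 10.0936 3.4894
28.3518 14.8867 5.7497 1.4147
34.7014 21.1814 9.2155 2.5768 0.3403
40.3242 28.3518 14.2730 4.6026 0.7061 0.0000
45.3033 34.7014 21.1814 8.0063 1.4650 0.0000 0.0000
49.7124 40.3242 28.3518 13.4101 3.0396 0.0000 0.0000 0.0000
53.6168 45.3033 34.7014 21.1814 6.3064 0.0000 0.0000 0.0000 0.0000
57.0742 49.7124 40.3242 28.3518 13.0841 0.0000 0.0000 0.0000 0.0000 0.0000

params: Δt=0.20578 u=1.12927 d=0.88553 q=0.51293 e^(-rΔt)=0.98956
t_9 payoffs: 57.0742 49.7124 40.3242 28.3518 13.0841 0.0000 0.0000 0.0000 0.0000 0.0000
t_8: node(8,0) S=30.2032 payoff=53.6168 vs cont=52.7417 → 53.6168 [stop]  node(8,1) S=38.5167 payoff=45.3033 vs cont=44.4282 → 45.3033 [stop]  node(8,2) S=49.1186 payoff=34.7014 vs cont=33.8264 → 34.7014 [stop]  node(8,3) S=62.6386 payoff=21.1814 vs cont=20.3064 → 21.1814 [stop]  node(8,4) S=79.8800 payoff=3.9400 vs cont=6.3064 → 6.3064 [wait]  node(8,5) S=101.8672 payoff=0.0000 vs cont=0.0000 → 0.0000 [wait]  node(8,6) S=129.9064 payoff=0.0000 vs cont=0.0000 → 0.0000 [wait]  node(8,7) S=165.6634 payoff=0.0000 vs cont=0.0000 → 0.0000 [wait]  node(8,8) S=211.2627 payoff=0.0000 vs cont=0.0000 → 0.0000 [wait]  ⇒ S*(8)=62.6386
t_7: node(7,0) S=34.1076 payoff=49.7124 vs cont=48.8373 → 49.7124 [stop]  node(7,1) S=43.4958 payoff=40.3242 vs cont=39.4491 → 40.3242 [stop]  node(7,2) S=55.4682 payoff=28.3518 vs cont=27.4768 → 28.3518 [stop]  node(7,3) S=70.7359 payoff=13.0841 vs cont=13.4101 → 13.4101 [wait]  node(7,4) S=90.2062 payoff=0.0000 vs cont=3.0396 → 3.0396 [wait]  node(7,5) S=115.0356 payoff=0.0000 vs cont=0.0000 → 0.0000 [wait]  node(7,6) S=146.6995 payoff=0.0000 vs cont=0.0000 → 0.0000 [wait]  node(7,7) S=187.0789 payoff=0.0000 vs cont=0.0000 → 0.0000 [wait]  ⇒ S*(7)=55.4682
t_6: node(6,0) S=38.5167 payoff=45.3033 vs cont=44.4282 → 45.3033 [stop]  node(6,1) S=49.1186 payoff=34.7014 vs cont=33.8264 → 34.7014 [stop]  node(6,2) S=62.6386 payoff=21.1814 vs cont=20.4719 → 21.1814 [stop]  node(6,3) S=79.8800 payoff=3.9400 vs cont=8.0063 → 8.0063 [wait]  node(6,4) S=101.8672 payoff=0.0000 vs cont=1.4650 → 1.4650 [wait]  node(6,5) S=129.9064 payoff=0.0000 vs cont=0.0000 → 0.0000 [wait]  node(6,6) S=165.6634 payoff=0.0000 vs cont=0.0000 → 0.0000 [wait]  ⇒ S*(6)=62.6386
t_5: node(5,0) S=43.4958 payoff=40.3242 vs cont=39.4491 → 40.3242 [stop]  node(5,1) S=55.4682 payoff=28.3518 vs cont=27.4768 → 28.3518 [stop]  node(5,2) S=70.7359 payoff=13.0841 vs cont=14.2730 → 14.2730 [wait]  node(5,3) S=90.2062 payoff=0.0000 vs cont=4.6026 → 4.6026 [wait]  node(5,4) S=115.0356 payoff=0.0000 vs cont=0.7061 → 0.7061 [wait]  node(5,5) S=146.6995 payoff=0.0000 vs cont=0.0000 → 0.0000 [wait]  ⇒ S*(5)=55.4682
t_4: node(4,0) S=49.1186 payoff=34.7014 vs cont=33.8264 → 34.7014 [stop]  node(4,1) S=62.6386 payoff=21.1814 vs cont=20.9098 → 21.1814 [stop]  node(4,2) S=79.8800 payoff=3.9400 vs cont=9.2155 → 9.2155 [wait]  node(4,3) S=101.8672 payoff=0.0000 vs cont=2.5768 → 2.5768 [wait]  node(4,4) S=129.9064 payoff=0.0000 vs cont=0.3403 → 0.3403 [wait]  ⇒ S*(4)=62.6386
t_3: node(3,0) S=55.4682 payoff=28.3518 vs cont=27.4768 → 28.3518 [stop]  node(3,1) S=70.7359 payoff=13.0841 vs cont=14.8867 → 14.8867 [wait]  node(3,2) S=90.2062 payoff=0.0000 vs cont=5.7497 → 5.7497 [wait]  node(3,3) S=115.0356 payoff=0.0000 vs cont=1.4147 → 1.4147 [wait]  ⇒ S*(3)=55.4682
t_2: node(2,0) S=62.6386 payoff=21.1814 vs cont=21.2213 → 21.2213 [wait]  node(2,1) S=79.8800 payoff=3.9400 vs cont=10.0936 → 10.0936 [wait]  node(2,2) S=101.8672 payoff=0.0000 vs cont=3.4894 → 3.4894 [wait]  ⇒ S*(2)=-
t_1: node(1,0) S=70.7359 payoff=13.0841 vs cont=15.3517 → 15.3517 [wait]  node(1,1) S=90.2062 payoff=0.0000 vs cont=6.6361 → 6.6361 [wait]  ⇒ S*(1)=-
t_0: node(0,0) S=79.8800 payoff=3.9400 vs cont=10.7676 → 10.7676 [wait]  ⇒ S*(0)=-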